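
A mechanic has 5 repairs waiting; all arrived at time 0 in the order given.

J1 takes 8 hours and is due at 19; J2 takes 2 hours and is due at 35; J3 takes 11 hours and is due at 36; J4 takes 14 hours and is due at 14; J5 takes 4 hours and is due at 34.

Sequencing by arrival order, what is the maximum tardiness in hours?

21

FIFO (arrival order): J1 J2 J3 J4 J5.
J1: 0→8, due 19, tardiness 0
J2: 8→10, due 35, tardiness 0
J3: 10→21, due 36, tardiness 0
J4: 21→35, due 14, tardiness 21
J5: 35→39, due 34, tardiness 5
Maximum = 21.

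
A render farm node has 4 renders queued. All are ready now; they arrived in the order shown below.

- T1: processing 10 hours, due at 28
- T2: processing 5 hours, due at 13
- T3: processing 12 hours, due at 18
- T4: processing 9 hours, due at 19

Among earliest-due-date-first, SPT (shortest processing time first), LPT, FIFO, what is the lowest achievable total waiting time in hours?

43

EDD (increasing due date): T2 T3 T4 T1.
T2: waits 0, runs 0→5
T3: waits 5, runs 5→17
T4: waits 17, runs 17→26
T1: waits 26, runs 26→36
Sum = 0+5+17+26 = 48.
SPT (increasing processing time): T2 T4 T1 T3.
T2: waits 0, runs 0→5
T4: waits 5, runs 5→14
T1: waits 14, runs 14→24
T3: waits 24, runs 24→36
Sum = 0+5+14+24 = 43.
LPT (decreasing processing time): T3 T1 T4 T2.
T3: waits 0, runs 0→12
T1: waits 12, runs 12→22
T4: waits 22, runs 22→31
T2: waits 31, runs 31→36
Sum = 0+12+22+31 = 65.
FIFO (arrival order): T1 T2 T3 T4.
T1: waits 0, runs 0→10
T2: waits 10, runs 10→15
T3: waits 15, runs 15→27
T4: waits 27, runs 27→36
Sum = 0+10+15+27 = 52.
EDD 48, SPT 43, LPT 65, FIFO 52 → minimum 43.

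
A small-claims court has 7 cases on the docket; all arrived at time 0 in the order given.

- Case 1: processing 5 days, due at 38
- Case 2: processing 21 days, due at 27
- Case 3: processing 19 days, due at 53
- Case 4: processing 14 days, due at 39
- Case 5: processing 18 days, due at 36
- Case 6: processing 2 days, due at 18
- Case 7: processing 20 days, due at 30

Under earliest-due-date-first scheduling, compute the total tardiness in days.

EDD (increasing due date): Case 6 Case 2 Case 7 Case 5 Case 1 Case 4 Case 3.
Case 6: 0→2, due 18, tardiness 0
Case 2: 2→23, due 27, tardiness 0
Case 7: 23→43, due 30, tardiness 13
Case 5: 43→61, due 36, tardiness 25
Case 1: 61→66, due 38, tardiness 28
Case 4: 66→80, due 39, tardiness 41
Case 3: 80→99, due 53, tardiness 46
Sum = 0+0+13+25+28+41+46 = 153.

153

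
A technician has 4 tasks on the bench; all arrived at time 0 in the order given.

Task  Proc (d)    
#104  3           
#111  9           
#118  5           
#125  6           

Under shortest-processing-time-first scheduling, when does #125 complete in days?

SPT (increasing processing time): #104 #118 #125 #111.
#104: 0→3
#118: 3→8
#125: 8→14

14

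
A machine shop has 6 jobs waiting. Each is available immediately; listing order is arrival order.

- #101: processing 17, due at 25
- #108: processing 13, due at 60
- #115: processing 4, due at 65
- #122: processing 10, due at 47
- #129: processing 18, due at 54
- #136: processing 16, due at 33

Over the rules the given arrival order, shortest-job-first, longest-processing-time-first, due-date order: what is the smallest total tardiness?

FIFO (arrival order): #101 #108 #115 #122 #129 #136.
#101: 0→17, due 25, tardiness 0
#108: 17→30, due 60, tardiness 0
#115: 30→34, due 65, tardiness 0
#122: 34→44, due 47, tardiness 0
#129: 44→62, due 54, tardiness 8
#136: 62→78, due 33, tardiness 45
Sum = 0+0+0+0+8+45 = 53.
SPT (increasing processing time): #115 #122 #108 #136 #101 #129.
#115: 0→4, due 65, tardiness 0
#122: 4→14, due 47, tardiness 0
#108: 14→27, due 60, tardiness 0
#136: 27→43, due 33, tardiness 10
#101: 43→60, due 25, tardiness 35
#129: 60→78, due 54, tardiness 24
Sum = 0+0+0+10+35+24 = 69.
LPT (decreasing processing time): #129 #101 #136 #108 #122 #115.
#129: 0→18, due 54, tardiness 0
#101: 18→35, due 25, tardiness 10
#136: 35→51, due 33, tardiness 18
#108: 51→64, due 60, tardiness 4
#122: 64→74, due 47, tardiness 27
#115: 74→78, due 65, tardiness 13
Sum = 0+10+18+4+27+13 = 72.
EDD (increasing due date): #101 #136 #122 #129 #108 #115.
#101: 0→17, due 25, tardiness 0
#136: 17→33, due 33, tardiness 0
#122: 33→43, due 47, tardiness 0
#129: 43→61, due 54, tardiness 7
#108: 61→74, due 60, tardiness 14
#115: 74→78, due 65, tardiness 13
Sum = 0+0+0+7+14+13 = 34.
FIFO 53, SPT 69, LPT 72, EDD 34 → minimum 34.

34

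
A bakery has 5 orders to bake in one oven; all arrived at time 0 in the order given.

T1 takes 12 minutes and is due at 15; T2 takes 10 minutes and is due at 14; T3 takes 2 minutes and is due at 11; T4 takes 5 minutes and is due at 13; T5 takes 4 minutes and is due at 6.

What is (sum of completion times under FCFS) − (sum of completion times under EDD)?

FIFO (arrival order): T1 T2 T3 T4 T5.
T1: 0→12
T2: 12→22
T3: 22→24
T4: 24→29
T5: 29→33
Sum = 12+22+24+29+33 = 120.
EDD (increasing due date): T5 T3 T4 T2 T1.
T5: 0→4
T3: 4→6
T4: 6→11
T2: 11→21
T1: 21→33
Sum = 4+6+11+21+33 = 75.
Difference = 120 − 75 = 45.

45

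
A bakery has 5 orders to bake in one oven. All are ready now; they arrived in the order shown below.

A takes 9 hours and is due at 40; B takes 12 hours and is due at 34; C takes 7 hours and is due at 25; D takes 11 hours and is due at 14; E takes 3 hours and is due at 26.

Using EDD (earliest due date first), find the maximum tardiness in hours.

EDD (increasing due date): D C E B A.
D: 0→11, due 14, tardiness 0
C: 11→18, due 25, tardiness 0
E: 18→21, due 26, tardiness 0
B: 21→33, due 34, tardiness 0
A: 33→42, due 40, tardiness 2
Maximum = 2.

2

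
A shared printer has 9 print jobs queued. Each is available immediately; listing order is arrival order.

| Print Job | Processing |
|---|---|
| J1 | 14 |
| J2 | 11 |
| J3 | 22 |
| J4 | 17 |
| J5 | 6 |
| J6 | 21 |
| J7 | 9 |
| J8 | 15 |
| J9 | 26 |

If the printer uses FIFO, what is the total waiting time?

FIFO (arrival order): J1 J2 J3 J4 J5 J6 J7 J8 J9.
J1: waits 0, runs 0→14
J2: waits 14, runs 14→25
J3: waits 25, runs 25→47
J4: waits 47, runs 47→64
J5: waits 64, runs 64→70
J6: waits 70, runs 70→91
J7: waits 91, runs 91→100
J8: waits 100, runs 100→115
J9: waits 115, runs 115→141
Sum = 0+14+25+47+64+70+91+100+115 = 526.

526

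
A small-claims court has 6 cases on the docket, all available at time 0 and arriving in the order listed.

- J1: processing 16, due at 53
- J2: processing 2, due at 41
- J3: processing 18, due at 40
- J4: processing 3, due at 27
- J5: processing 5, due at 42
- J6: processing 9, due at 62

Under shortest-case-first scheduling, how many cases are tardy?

1

SPT (increasing processing time): J2 J4 J5 J6 J1 J3.
J2: 0→2, due 41, tardiness 0
J4: 2→5, due 27, tardiness 0
J5: 5→10, due 42, tardiness 0
J6: 10→19, due 62, tardiness 0
J1: 19→35, due 53, tardiness 0
J3: 35→53, due 40, tardiness 13
Late cases: 1.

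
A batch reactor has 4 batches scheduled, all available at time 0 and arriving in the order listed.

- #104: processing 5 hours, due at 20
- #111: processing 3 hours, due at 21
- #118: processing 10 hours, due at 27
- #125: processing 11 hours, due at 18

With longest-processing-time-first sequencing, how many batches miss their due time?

2

LPT (decreasing processing time): #125 #118 #104 #111.
#125: 0→11, due 18, tardiness 0
#118: 11→21, due 27, tardiness 0
#104: 21→26, due 20, tardiness 6
#111: 26→29, due 21, tardiness 8
Late batches: 2.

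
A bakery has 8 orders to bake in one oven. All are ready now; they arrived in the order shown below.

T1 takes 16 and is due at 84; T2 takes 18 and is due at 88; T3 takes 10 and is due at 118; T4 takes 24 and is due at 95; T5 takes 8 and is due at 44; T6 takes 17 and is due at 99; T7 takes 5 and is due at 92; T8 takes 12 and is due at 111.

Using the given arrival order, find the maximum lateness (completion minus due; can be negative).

32

FIFO (arrival order): T1 T2 T3 T4 T5 T6 T7 T8.
T1: 0→16, due 84, lateness -68
T2: 16→34, due 88, lateness -54
T3: 34→44, due 118, lateness -74
T4: 44→68, due 95, lateness -27
T5: 68→76, due 44, lateness 32
T6: 76→93, due 99, lateness -6
T7: 93→98, due 92, lateness 6
T8: 98→110, due 111, lateness -1
Maximum = 32.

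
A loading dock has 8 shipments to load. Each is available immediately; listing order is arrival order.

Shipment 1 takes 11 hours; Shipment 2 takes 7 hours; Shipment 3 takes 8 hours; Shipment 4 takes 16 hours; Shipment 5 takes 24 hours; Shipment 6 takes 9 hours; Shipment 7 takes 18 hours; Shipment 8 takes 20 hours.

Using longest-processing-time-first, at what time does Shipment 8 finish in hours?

LPT (decreasing processing time): Shipment 5 Shipment 8 Shipment 7 Shipment 4 Shipment 1 Shipment 6 Shipment 3 Shipment 2.
Shipment 5: 0→24
Shipment 8: 24→44

44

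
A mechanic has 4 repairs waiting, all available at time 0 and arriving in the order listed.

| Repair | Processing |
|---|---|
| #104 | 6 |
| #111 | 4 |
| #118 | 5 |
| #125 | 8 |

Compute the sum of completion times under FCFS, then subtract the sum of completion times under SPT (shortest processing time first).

FIFO (arrival order): #104 #111 #118 #125.
#104: 0→6
#111: 6→10
#118: 10→15
#125: 15→23
Sum = 6+10+15+23 = 54.
SPT (increasing processing time): #111 #118 #104 #125.
#111: 0→4
#118: 4→9
#104: 9→15
#125: 15→23
Sum = 4+9+15+23 = 51.
Difference = 54 − 51 = 3.

3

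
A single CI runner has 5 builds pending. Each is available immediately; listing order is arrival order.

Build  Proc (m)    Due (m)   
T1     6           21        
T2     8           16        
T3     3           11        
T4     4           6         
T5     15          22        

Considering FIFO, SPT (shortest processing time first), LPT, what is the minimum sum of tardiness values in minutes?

FIFO (arrival order): T1 T2 T3 T4 T5.
T1: 0→6, due 21, tardiness 0
T2: 6→14, due 16, tardiness 0
T3: 14→17, due 11, tardiness 6
T4: 17→21, due 6, tardiness 15
T5: 21→36, due 22, tardiness 14
Sum = 0+0+6+15+14 = 35.
SPT (increasing processing time): T3 T4 T1 T2 T5.
T3: 0→3, due 11, tardiness 0
T4: 3→7, due 6, tardiness 1
T1: 7→13, due 21, tardiness 0
T2: 13→21, due 16, tardiness 5
T5: 21→36, due 22, tardiness 14
Sum = 0+1+0+5+14 = 20.
LPT (decreasing processing time): T5 T2 T1 T4 T3.
T5: 0→15, due 22, tardiness 0
T2: 15→23, due 16, tardiness 7
T1: 23→29, due 21, tardiness 8
T4: 29→33, due 6, tardiness 27
T3: 33→36, due 11, tardiness 25
Sum = 0+7+8+27+25 = 67.
FIFO 35, SPT 20, LPT 67 → minimum 20.

20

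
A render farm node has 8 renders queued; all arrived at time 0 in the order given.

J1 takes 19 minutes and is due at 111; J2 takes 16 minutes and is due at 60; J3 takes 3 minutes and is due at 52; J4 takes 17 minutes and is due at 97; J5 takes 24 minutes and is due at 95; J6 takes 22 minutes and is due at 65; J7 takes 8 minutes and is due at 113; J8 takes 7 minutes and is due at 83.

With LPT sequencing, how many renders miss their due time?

LPT (decreasing processing time): J5 J6 J1 J4 J2 J7 J8 J3.
J5: 0→24, due 95, tardiness 0
J6: 24→46, due 65, tardiness 0
J1: 46→65, due 111, tardiness 0
J4: 65→82, due 97, tardiness 0
J2: 82→98, due 60, tardiness 38
J7: 98→106, due 113, tardiness 0
J8: 106→113, due 83, tardiness 30
J3: 113→116, due 52, tardiness 64
Late renders: 3.

3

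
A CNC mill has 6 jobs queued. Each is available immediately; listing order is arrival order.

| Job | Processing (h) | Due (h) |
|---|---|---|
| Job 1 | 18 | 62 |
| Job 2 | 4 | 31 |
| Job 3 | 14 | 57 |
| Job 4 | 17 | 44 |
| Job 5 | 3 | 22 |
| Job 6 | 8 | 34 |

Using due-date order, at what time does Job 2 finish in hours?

EDD (increasing due date): Job 5 Job 2 Job 6 Job 4 Job 3 Job 1.
Job 5: 0→3
Job 2: 3→7

7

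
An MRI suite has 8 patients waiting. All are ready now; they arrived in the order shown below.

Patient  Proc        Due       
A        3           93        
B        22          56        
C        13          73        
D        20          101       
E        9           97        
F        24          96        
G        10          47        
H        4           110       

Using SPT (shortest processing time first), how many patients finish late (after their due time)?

2

SPT (increasing processing time): A H E G C D B F.
A: 0→3, due 93, tardiness 0
H: 3→7, due 110, tardiness 0
E: 7→16, due 97, tardiness 0
G: 16→26, due 47, tardiness 0
C: 26→39, due 73, tardiness 0
D: 39→59, due 101, tardiness 0
B: 59→81, due 56, tardiness 25
F: 81→105, due 96, tardiness 9
Late patients: 2.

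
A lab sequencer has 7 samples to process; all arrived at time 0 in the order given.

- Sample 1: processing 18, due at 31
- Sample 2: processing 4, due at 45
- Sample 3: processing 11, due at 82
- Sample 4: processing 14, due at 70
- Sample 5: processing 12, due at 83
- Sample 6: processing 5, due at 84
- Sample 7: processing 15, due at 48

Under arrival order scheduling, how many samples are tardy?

1

FIFO (arrival order): Sample 1 Sample 2 Sample 3 Sample 4 Sample 5 Sample 6 Sample 7.
Sample 1: 0→18, due 31, tardiness 0
Sample 2: 18→22, due 45, tardiness 0
Sample 3: 22→33, due 82, tardiness 0
Sample 4: 33→47, due 70, tardiness 0
Sample 5: 47→59, due 83, tardiness 0
Sample 6: 59→64, due 84, tardiness 0
Sample 7: 64→79, due 48, tardiness 31
Late samples: 1.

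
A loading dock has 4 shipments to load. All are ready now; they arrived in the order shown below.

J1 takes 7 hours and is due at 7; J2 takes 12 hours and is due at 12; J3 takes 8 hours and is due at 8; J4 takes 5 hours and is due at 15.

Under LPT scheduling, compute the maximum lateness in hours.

20

LPT (decreasing processing time): J2 J3 J1 J4.
J2: 0→12, due 12, lateness 0
J3: 12→20, due 8, lateness 12
J1: 20→27, due 7, lateness 20
J4: 27→32, due 15, lateness 17
Maximum = 20.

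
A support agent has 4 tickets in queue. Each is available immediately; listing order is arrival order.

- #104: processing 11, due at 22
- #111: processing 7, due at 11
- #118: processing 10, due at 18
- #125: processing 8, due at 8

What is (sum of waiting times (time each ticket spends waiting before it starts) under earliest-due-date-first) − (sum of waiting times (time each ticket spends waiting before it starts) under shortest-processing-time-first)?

1

EDD (increasing due date): #125 #111 #118 #104.
#125: waits 0, runs 0→8
#111: waits 8, runs 8→15
#118: waits 15, runs 15→25
#104: waits 25, runs 25→36
Sum = 0+8+15+25 = 48.
SPT (increasing processing time): #111 #125 #118 #104.
#111: waits 0, runs 0→7
#125: waits 7, runs 7→15
#118: waits 15, runs 15→25
#104: waits 25, runs 25→36
Sum = 0+7+15+25 = 47.
Difference = 48 − 47 = 1.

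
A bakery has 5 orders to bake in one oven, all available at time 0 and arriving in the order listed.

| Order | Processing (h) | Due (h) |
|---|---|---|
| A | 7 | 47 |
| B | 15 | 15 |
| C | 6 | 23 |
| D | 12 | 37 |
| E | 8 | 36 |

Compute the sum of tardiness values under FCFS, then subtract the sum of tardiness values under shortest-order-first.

-6

FIFO (arrival order): A B C D E.
A: 0→7, due 47, tardiness 0
B: 7→22, due 15, tardiness 7
C: 22→28, due 23, tardiness 5
D: 28→40, due 37, tardiness 3
E: 40→48, due 36, tardiness 12
Sum = 0+7+5+3+12 = 27.
SPT (increasing processing time): C A E D B.
C: 0→6, due 23, tardiness 0
A: 6→13, due 47, tardiness 0
E: 13→21, due 36, tardiness 0
D: 21→33, due 37, tardiness 0
B: 33→48, due 15, tardiness 33
Sum = 0+0+0+0+33 = 33.
Difference = 27 − 33 = -6.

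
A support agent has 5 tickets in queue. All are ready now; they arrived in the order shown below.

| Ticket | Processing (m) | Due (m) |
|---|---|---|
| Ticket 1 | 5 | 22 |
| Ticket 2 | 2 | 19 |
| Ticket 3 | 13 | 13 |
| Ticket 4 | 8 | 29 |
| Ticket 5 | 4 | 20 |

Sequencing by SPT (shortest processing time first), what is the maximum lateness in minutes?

SPT (increasing processing time): Ticket 2 Ticket 5 Ticket 1 Ticket 4 Ticket 3.
Ticket 2: 0→2, due 19, lateness -17
Ticket 5: 2→6, due 20, lateness -14
Ticket 1: 6→11, due 22, lateness -11
Ticket 4: 11→19, due 29, lateness -10
Ticket 3: 19→32, due 13, lateness 19
Maximum = 19.

19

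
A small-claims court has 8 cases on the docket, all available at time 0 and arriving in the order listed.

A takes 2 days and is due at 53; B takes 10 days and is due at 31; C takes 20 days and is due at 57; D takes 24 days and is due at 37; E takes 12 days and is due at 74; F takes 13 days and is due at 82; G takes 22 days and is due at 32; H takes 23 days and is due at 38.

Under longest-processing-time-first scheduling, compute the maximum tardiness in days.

93

LPT (decreasing processing time): D H G C F E B A.
D: 0→24, due 37, tardiness 0
H: 24→47, due 38, tardiness 9
G: 47→69, due 32, tardiness 37
C: 69→89, due 57, tardiness 32
F: 89→102, due 82, tardiness 20
E: 102→114, due 74, tardiness 40
B: 114→124, due 31, tardiness 93
A: 124→126, due 53, tardiness 73
Maximum = 93.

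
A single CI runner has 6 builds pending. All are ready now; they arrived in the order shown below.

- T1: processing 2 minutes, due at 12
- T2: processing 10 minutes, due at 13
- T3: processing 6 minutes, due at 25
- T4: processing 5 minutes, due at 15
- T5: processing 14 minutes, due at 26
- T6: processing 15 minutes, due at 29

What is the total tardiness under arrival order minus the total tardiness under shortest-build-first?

-2

FIFO (arrival order): T1 T2 T3 T4 T5 T6.
T1: 0→2, due 12, tardiness 0
T2: 2→12, due 13, tardiness 0
T3: 12→18, due 25, tardiness 0
T4: 18→23, due 15, tardiness 8
T5: 23→37, due 26, tardiness 11
T6: 37→52, due 29, tardiness 23
Sum = 0+0+0+8+11+23 = 42.
SPT (increasing processing time): T1 T4 T3 T2 T5 T6.
T1: 0→2, due 12, tardiness 0
T4: 2→7, due 15, tardiness 0
T3: 7→13, due 25, tardiness 0
T2: 13→23, due 13, tardiness 10
T5: 23→37, due 26, tardiness 11
T6: 37→52, due 29, tardiness 23
Sum = 0+0+0+10+11+23 = 44.
Difference = 42 − 44 = -2.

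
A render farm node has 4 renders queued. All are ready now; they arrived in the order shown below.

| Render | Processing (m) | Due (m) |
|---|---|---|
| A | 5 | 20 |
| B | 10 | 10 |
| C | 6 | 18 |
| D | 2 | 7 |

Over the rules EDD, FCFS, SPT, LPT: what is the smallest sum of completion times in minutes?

EDD (increasing due date): D B C A.
D: 0→2
B: 2→12
C: 12→18
A: 18→23
Sum = 2+12+18+23 = 55.
FIFO (arrival order): A B C D.
A: 0→5
B: 5→15
C: 15→21
D: 21→23
Sum = 5+15+21+23 = 64.
SPT (increasing processing time): D A C B.
D: 0→2
A: 2→7
C: 7→13
B: 13→23
Sum = 2+7+13+23 = 45.
LPT (decreasing processing time): B C A D.
B: 0→10
C: 10→16
A: 16→21
D: 21→23
Sum = 10+16+21+23 = 70.
EDD 55, FIFO 64, SPT 45, LPT 70 → minimum 45.

45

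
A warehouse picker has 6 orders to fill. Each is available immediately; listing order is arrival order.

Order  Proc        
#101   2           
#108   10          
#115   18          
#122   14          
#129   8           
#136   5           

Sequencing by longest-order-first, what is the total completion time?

LPT (decreasing processing time): #115 #122 #108 #129 #136 #101.
#115: 0→18
#122: 18→32
#108: 32→42
#129: 42→50
#136: 50→55
#101: 55→57
Sum = 18+32+42+50+55+57 = 254.

254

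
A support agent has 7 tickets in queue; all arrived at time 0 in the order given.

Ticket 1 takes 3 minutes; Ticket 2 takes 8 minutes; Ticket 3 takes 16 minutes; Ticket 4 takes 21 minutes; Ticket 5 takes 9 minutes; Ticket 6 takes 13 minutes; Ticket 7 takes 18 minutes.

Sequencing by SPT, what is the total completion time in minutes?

SPT (increasing processing time): Ticket 1 Ticket 2 Ticket 5 Ticket 6 Ticket 3 Ticket 7 Ticket 4.
Ticket 1: 0→3
Ticket 2: 3→11
Ticket 5: 11→20
Ticket 6: 20→33
Ticket 3: 33→49
Ticket 7: 49→67
Ticket 4: 67→88
Sum = 3+11+20+33+49+67+88 = 271.

271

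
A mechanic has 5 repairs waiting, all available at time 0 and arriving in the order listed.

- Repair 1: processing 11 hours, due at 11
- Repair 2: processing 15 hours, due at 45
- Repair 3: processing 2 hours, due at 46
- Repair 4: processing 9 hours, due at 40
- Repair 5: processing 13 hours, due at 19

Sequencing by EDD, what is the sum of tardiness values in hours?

12

EDD (increasing due date): Repair 1 Repair 5 Repair 4 Repair 2 Repair 3.
Repair 1: 0→11, due 11, tardiness 0
Repair 5: 11→24, due 19, tardiness 5
Repair 4: 24→33, due 40, tardiness 0
Repair 2: 33→48, due 45, tardiness 3
Repair 3: 48→50, due 46, tardiness 4
Sum = 0+5+0+3+4 = 12.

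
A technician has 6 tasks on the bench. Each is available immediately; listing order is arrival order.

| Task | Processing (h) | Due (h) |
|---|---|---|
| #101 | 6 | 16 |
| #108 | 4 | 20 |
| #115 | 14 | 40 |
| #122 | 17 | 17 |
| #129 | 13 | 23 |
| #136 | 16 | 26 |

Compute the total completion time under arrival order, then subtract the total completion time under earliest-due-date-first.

-17

FIFO (arrival order): #101 #108 #115 #122 #129 #136.
#101: 0→6
#108: 6→10
#115: 10→24
#122: 24→41
#129: 41→54
#136: 54→70
Sum = 6+10+24+41+54+70 = 205.
EDD (increasing due date): #101 #122 #108 #129 #136 #115.
#101: 0→6
#122: 6→23
#108: 23→27
#129: 27→40
#136: 40→56
#115: 56→70
Sum = 6+23+27+40+56+70 = 222.
Difference = 205 − 222 = -17.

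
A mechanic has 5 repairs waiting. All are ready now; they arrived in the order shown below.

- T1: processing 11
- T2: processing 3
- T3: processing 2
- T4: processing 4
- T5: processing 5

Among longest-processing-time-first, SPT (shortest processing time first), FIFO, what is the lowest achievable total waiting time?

LPT (decreasing processing time): T1 T5 T4 T2 T3.
T1: waits 0, runs 0→11
T5: waits 11, runs 11→16
T4: waits 16, runs 16→20
T2: waits 20, runs 20→23
T3: waits 23, runs 23→25
Sum = 0+11+16+20+23 = 70.
SPT (increasing processing time): T3 T2 T4 T5 T1.
T3: waits 0, runs 0→2
T2: waits 2, runs 2→5
T4: waits 5, runs 5→9
T5: waits 9, runs 9→14
T1: waits 14, runs 14→25
Sum = 0+2+5+9+14 = 30.
FIFO (arrival order): T1 T2 T3 T4 T5.
T1: waits 0, runs 0→11
T2: waits 11, runs 11→14
T3: waits 14, runs 14→16
T4: waits 16, runs 16→20
T5: waits 20, runs 20→25
Sum = 0+11+14+16+20 = 61.
LPT 70, SPT 30, FIFO 61 → minimum 30.

30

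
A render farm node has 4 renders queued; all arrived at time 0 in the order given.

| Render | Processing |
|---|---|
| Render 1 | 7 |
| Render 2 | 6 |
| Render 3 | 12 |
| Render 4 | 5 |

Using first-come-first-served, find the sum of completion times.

75

FIFO (arrival order): Render 1 Render 2 Render 3 Render 4.
Render 1: 0→7
Render 2: 7→13
Render 3: 13→25
Render 4: 25→30
Sum = 7+13+25+30 = 75.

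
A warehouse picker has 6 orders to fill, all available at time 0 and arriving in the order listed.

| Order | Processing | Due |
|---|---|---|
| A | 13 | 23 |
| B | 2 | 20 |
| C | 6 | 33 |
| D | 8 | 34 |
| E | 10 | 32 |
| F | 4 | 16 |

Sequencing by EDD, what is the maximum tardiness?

9

EDD (increasing due date): F B A E C D.
F: 0→4, due 16, tardiness 0
B: 4→6, due 20, tardiness 0
A: 6→19, due 23, tardiness 0
E: 19→29, due 32, tardiness 0
C: 29→35, due 33, tardiness 2
D: 35→43, due 34, tardiness 9
Maximum = 9.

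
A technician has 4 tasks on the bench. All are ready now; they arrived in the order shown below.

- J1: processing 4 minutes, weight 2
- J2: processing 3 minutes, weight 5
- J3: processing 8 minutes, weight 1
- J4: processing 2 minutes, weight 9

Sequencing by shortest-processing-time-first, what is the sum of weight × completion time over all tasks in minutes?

SPT (increasing processing time): J4 J2 J1 J3.
J4: finishes 2, weight 9, w·C = 18
J2: finishes 5, weight 5, w·C = 25
J1: finishes 9, weight 2, w·C = 18
J3: finishes 17, weight 1, w·C = 17
Sum = 18+25+18+17 = 78.

78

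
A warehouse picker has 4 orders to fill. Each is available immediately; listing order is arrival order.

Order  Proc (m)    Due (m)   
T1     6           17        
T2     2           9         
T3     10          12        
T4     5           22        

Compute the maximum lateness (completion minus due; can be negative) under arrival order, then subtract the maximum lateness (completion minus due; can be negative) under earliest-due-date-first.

5

FIFO (arrival order): T1 T2 T3 T4.
T1: 0→6, due 17, lateness -11
T2: 6→8, due 9, lateness -1
T3: 8→18, due 12, lateness 6
T4: 18→23, due 22, lateness 1
Maximum = 6.
EDD (increasing due date): T2 T3 T1 T4.
T2: 0→2, due 9, lateness -7
T3: 2→12, due 12, lateness 0
T1: 12→18, due 17, lateness 1
T4: 18→23, due 22, lateness 1
Maximum = 1.
Difference = 6 − 1 = 5.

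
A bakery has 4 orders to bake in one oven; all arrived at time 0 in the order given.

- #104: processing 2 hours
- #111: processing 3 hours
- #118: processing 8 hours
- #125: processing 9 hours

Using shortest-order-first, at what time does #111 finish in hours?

SPT (increasing processing time): #104 #111 #118 #125.
#104: 0→2
#111: 2→5

5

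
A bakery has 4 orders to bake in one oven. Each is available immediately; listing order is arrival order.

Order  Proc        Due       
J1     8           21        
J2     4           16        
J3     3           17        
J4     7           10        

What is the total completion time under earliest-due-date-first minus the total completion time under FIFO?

-3

EDD (increasing due date): J4 J2 J3 J1.
J4: 0→7
J2: 7→11
J3: 11→14
J1: 14→22
Sum = 7+11+14+22 = 54.
FIFO (arrival order): J1 J2 J3 J4.
J1: 0→8
J2: 8→12
J3: 12→15
J4: 15→22
Sum = 8+12+15+22 = 57.
Difference = 54 − 57 = -3.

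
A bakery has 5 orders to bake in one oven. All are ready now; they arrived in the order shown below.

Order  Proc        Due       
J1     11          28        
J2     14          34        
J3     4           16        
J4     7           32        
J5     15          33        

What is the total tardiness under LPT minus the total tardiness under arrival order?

27

LPT (decreasing processing time): J5 J2 J1 J4 J3.
J5: 0→15, due 33, tardiness 0
J2: 15→29, due 34, tardiness 0
J1: 29→40, due 28, tardiness 12
J4: 40→47, due 32, tardiness 15
J3: 47→51, due 16, tardiness 35
Sum = 0+0+12+15+35 = 62.
FIFO (arrival order): J1 J2 J3 J4 J5.
J1: 0→11, due 28, tardiness 0
J2: 11→25, due 34, tardiness 0
J3: 25→29, due 16, tardiness 13
J4: 29→36, due 32, tardiness 4
J5: 36→51, due 33, tardiness 18
Sum = 0+0+13+4+18 = 35.
Difference = 62 − 35 = 27.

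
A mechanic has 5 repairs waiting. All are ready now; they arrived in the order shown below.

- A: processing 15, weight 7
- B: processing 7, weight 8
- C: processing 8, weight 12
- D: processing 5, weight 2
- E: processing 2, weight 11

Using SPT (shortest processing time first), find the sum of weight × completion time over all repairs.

SPT (increasing processing time): E D B C A.
E: finishes 2, weight 11, w·C = 22
D: finishes 7, weight 2, w·C = 14
B: finishes 14, weight 8, w·C = 112
C: finishes 22, weight 12, w·C = 264
A: finishes 37, weight 7, w·C = 259
Sum = 22+14+112+264+259 = 671.

671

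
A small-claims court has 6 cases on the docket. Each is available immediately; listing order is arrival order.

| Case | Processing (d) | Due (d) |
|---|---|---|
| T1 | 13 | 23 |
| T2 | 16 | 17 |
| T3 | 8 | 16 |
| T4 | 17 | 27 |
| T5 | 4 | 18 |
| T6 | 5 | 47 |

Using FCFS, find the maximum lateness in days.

FIFO (arrival order): T1 T2 T3 T4 T5 T6.
T1: 0→13, due 23, lateness -10
T2: 13→29, due 17, lateness 12
T3: 29→37, due 16, lateness 21
T4: 37→54, due 27, lateness 27
T5: 54→58, due 18, lateness 40
T6: 58→63, due 47, lateness 16
Maximum = 40.

40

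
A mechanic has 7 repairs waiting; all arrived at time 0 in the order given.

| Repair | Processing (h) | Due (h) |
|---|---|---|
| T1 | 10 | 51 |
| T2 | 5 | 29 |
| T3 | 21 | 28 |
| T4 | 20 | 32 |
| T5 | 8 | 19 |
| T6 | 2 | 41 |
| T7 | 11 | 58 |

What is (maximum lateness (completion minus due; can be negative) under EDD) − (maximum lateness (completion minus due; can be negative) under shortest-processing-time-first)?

EDD (increasing due date): T5 T3 T2 T4 T6 T1 T7.
T5: 0→8, due 19, lateness -11
T3: 8→29, due 28, lateness 1
T2: 29→34, due 29, lateness 5
T4: 34→54, due 32, lateness 22
T6: 54→56, due 41, lateness 15
T1: 56→66, due 51, lateness 15
T7: 66→77, due 58, lateness 19
Maximum = 22.
SPT (increasing processing time): T6 T2 T5 T1 T7 T4 T3.
T6: 0→2, due 41, lateness -39
T2: 2→7, due 29, lateness -22
T5: 7→15, due 19, lateness -4
T1: 15→25, due 51, lateness -26
T7: 25→36, due 58, lateness -22
T4: 36→56, due 32, lateness 24
T3: 56→77, due 28, lateness 49
Maximum = 49.
Difference = 22 − 49 = -27.

-27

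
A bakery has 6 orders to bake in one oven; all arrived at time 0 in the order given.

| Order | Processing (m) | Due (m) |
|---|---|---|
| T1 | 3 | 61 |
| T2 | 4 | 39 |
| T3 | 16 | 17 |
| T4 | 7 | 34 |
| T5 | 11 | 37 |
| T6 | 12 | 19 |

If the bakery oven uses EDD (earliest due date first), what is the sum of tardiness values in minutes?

EDD (increasing due date): T3 T6 T4 T5 T2 T1.
T3: 0→16, due 17, tardiness 0
T6: 16→28, due 19, tardiness 9
T4: 28→35, due 34, tardiness 1
T5: 35→46, due 37, tardiness 9
T2: 46→50, due 39, tardiness 11
T1: 50→53, due 61, tardiness 0
Sum = 0+9+1+9+11+0 = 30.

30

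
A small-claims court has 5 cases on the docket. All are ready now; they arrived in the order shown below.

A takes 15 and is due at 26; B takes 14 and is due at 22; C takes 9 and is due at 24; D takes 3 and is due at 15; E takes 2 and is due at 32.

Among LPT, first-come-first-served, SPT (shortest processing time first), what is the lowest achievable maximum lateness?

LPT (decreasing processing time): A B C D E.
A: 0→15, due 26, lateness -11
B: 15→29, due 22, lateness 7
C: 29→38, due 24, lateness 14
D: 38→41, due 15, lateness 26
E: 41→43, due 32, lateness 11
Maximum = 26.
FIFO (arrival order): A B C D E.
A: 0→15, due 26, lateness -11
B: 15→29, due 22, lateness 7
C: 29→38, due 24, lateness 14
D: 38→41, due 15, lateness 26
E: 41→43, due 32, lateness 11
Maximum = 26.
SPT (increasing processing time): E D C B A.
E: 0→2, due 32, lateness -30
D: 2→5, due 15, lateness -10
C: 5→14, due 24, lateness -10
B: 14→28, due 22, lateness 6
A: 28→43, due 26, lateness 17
Maximum = 17.
LPT 26, FIFO 26, SPT 17 → minimum 17.

17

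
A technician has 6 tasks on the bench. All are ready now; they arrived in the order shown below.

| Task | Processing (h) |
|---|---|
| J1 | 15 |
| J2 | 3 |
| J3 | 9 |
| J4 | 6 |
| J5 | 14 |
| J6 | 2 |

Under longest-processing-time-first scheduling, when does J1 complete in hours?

15

LPT (decreasing processing time): J1 J5 J3 J4 J2 J6.
J1: 0→15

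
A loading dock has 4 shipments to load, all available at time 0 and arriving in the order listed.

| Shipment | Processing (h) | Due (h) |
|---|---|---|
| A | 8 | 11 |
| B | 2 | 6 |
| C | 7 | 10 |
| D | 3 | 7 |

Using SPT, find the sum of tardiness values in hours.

11

SPT (increasing processing time): B D C A.
B: 0→2, due 6, tardiness 0
D: 2→5, due 7, tardiness 0
C: 5→12, due 10, tardiness 2
A: 12→20, due 11, tardiness 9
Sum = 0+0+2+9 = 11.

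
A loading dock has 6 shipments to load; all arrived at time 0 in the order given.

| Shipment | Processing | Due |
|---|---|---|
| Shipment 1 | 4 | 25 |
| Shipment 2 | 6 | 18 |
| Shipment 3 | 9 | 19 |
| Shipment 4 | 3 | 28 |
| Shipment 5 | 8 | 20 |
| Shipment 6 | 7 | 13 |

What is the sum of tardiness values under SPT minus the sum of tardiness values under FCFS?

-1

SPT (increasing processing time): Shipment 4 Shipment 1 Shipment 2 Shipment 6 Shipment 5 Shipment 3.
Shipment 4: 0→3, due 28, tardiness 0
Shipment 1: 3→7, due 25, tardiness 0
Shipment 2: 7→13, due 18, tardiness 0
Shipment 6: 13→20, due 13, tardiness 7
Shipment 5: 20→28, due 20, tardiness 8
Shipment 3: 28→37, due 19, tardiness 18
Sum = 0+0+0+7+8+18 = 33.
FIFO (arrival order): Shipment 1 Shipment 2 Shipment 3 Shipment 4 Shipment 5 Shipment 6.
Shipment 1: 0→4, due 25, tardiness 0
Shipment 2: 4→10, due 18, tardiness 0
Shipment 3: 10→19, due 19, tardiness 0
Shipment 4: 19→22, due 28, tardiness 0
Shipment 5: 22→30, due 20, tardiness 10
Shipment 6: 30→37, due 13, tardiness 24
Sum = 0+0+0+0+10+24 = 34.
Difference = 33 − 34 = -1.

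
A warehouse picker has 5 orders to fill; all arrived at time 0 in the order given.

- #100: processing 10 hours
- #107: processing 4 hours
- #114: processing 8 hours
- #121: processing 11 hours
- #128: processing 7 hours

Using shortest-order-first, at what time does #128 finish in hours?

SPT (increasing processing time): #107 #128 #114 #100 #121.
#107: 0→4
#128: 4→11

11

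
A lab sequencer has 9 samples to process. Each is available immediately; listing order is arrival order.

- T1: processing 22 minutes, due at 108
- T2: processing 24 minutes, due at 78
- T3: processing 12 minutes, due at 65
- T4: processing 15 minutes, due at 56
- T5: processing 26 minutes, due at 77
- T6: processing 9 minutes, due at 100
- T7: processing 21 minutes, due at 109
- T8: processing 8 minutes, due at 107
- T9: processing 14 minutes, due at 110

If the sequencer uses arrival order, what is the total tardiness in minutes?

FIFO (arrival order): T1 T2 T3 T4 T5 T6 T7 T8 T9.
T1: 0→22, due 108, tardiness 0
T2: 22→46, due 78, tardiness 0
T3: 46→58, due 65, tardiness 0
T4: 58→73, due 56, tardiness 17
T5: 73→99, due 77, tardiness 22
T6: 99→108, due 100, tardiness 8
T7: 108→129, due 109, tardiness 20
T8: 129→137, due 107, tardiness 30
T9: 137→151, due 110, tardiness 41
Sum = 0+0+0+17+22+8+20+30+41 = 138.

138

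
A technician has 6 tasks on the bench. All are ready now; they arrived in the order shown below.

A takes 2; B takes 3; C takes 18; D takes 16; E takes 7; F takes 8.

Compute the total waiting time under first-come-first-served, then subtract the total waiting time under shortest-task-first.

40

FIFO (arrival order): A B C D E F.
A: waits 0, runs 0→2
B: waits 2, runs 2→5
C: waits 5, runs 5→23
D: waits 23, runs 23→39
E: waits 39, runs 39→46
F: waits 46, runs 46→54
Sum = 0+2+5+23+39+46 = 115.
SPT (increasing processing time): A B E F D C.
A: waits 0, runs 0→2
B: waits 2, runs 2→5
E: waits 5, runs 5→12
F: waits 12, runs 12→20
D: waits 20, runs 20→36
C: waits 36, runs 36→54
Sum = 0+2+5+12+20+36 = 75.
Difference = 115 − 75 = 40.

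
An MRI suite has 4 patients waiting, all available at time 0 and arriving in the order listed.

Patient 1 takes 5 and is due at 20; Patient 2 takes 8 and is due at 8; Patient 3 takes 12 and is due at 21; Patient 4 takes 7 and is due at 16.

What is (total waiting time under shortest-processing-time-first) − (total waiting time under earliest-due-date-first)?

-6

SPT (increasing processing time): Patient 1 Patient 4 Patient 2 Patient 3.
Patient 1: waits 0, runs 0→5
Patient 4: waits 5, runs 5→12
Patient 2: waits 12, runs 12→20
Patient 3: waits 20, runs 20→32
Sum = 0+5+12+20 = 37.
EDD (increasing due date): Patient 2 Patient 4 Patient 1 Patient 3.
Patient 2: waits 0, runs 0→8
Patient 4: waits 8, runs 8→15
Patient 1: waits 15, runs 15→20
Patient 3: waits 20, runs 20→32
Sum = 0+8+15+20 = 43.
Difference = 37 − 43 = -6.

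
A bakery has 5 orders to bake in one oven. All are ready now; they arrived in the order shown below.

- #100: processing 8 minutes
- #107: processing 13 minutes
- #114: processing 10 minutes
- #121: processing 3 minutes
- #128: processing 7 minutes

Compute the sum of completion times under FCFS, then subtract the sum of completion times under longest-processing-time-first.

FIFO (arrival order): #100 #107 #114 #121 #128.
#100: 0→8
#107: 8→21
#114: 21→31
#121: 31→34
#128: 34→41
Sum = 8+21+31+34+41 = 135.
LPT (decreasing processing time): #107 #114 #100 #128 #121.
#107: 0→13
#114: 13→23
#100: 23→31
#128: 31→38
#121: 38→41
Sum = 13+23+31+38+41 = 146.
Difference = 135 − 146 = -11.

-11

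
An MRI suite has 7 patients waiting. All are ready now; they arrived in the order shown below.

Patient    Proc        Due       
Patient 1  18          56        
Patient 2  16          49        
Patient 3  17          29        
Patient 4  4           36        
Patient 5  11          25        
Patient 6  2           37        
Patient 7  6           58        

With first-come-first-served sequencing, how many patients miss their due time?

FIFO (arrival order): Patient 1 Patient 2 Patient 3 Patient 4 Patient 5 Patient 6 Patient 7.
Patient 1: 0→18, due 56, tardiness 0
Patient 2: 18→34, due 49, tardiness 0
Patient 3: 34→51, due 29, tardiness 22
Patient 4: 51→55, due 36, tardiness 19
Patient 5: 55→66, due 25, tardiness 41
Patient 6: 66→68, due 37, tardiness 31
Patient 7: 68→74, due 58, tardiness 16
Late patients: 5.

5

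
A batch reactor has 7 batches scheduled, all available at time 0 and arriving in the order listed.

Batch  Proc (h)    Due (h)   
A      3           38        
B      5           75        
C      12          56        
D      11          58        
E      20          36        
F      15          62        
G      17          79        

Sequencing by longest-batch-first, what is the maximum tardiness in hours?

45

LPT (decreasing processing time): E G F C D B A.
E: 0→20, due 36, tardiness 0
G: 20→37, due 79, tardiness 0
F: 37→52, due 62, tardiness 0
C: 52→64, due 56, tardiness 8
D: 64→75, due 58, tardiness 17
B: 75→80, due 75, tardiness 5
A: 80→83, due 38, tardiness 45
Maximum = 45.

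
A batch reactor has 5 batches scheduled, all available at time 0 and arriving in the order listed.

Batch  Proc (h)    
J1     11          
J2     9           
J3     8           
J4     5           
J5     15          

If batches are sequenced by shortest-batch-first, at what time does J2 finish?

SPT (increasing processing time): J4 J3 J2 J1 J5.
J4: 0→5
J3: 5→13
J2: 13→22

22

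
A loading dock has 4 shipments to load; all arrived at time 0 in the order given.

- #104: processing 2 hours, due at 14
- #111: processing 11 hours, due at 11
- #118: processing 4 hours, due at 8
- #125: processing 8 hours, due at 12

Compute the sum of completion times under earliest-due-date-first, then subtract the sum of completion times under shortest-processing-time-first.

20

EDD (increasing due date): #118 #111 #125 #104.
#118: 0→4
#111: 4→15
#125: 15→23
#104: 23→25
Sum = 4+15+23+25 = 67.
SPT (increasing processing time): #104 #118 #125 #111.
#104: 0→2
#118: 2→6
#125: 6→14
#111: 14→25
Sum = 2+6+14+25 = 47.
Difference = 67 − 47 = 20.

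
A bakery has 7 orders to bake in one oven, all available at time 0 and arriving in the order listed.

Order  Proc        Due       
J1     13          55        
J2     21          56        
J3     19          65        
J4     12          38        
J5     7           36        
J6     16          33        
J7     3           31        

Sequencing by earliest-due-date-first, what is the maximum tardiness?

26

EDD (increasing due date): J7 J6 J5 J4 J1 J2 J3.
J7: 0→3, due 31, tardiness 0
J6: 3→19, due 33, tardiness 0
J5: 19→26, due 36, tardiness 0
J4: 26→38, due 38, tardiness 0
J1: 38→51, due 55, tardiness 0
J2: 51→72, due 56, tardiness 16
J3: 72→91, due 65, tardiness 26
Maximum = 26.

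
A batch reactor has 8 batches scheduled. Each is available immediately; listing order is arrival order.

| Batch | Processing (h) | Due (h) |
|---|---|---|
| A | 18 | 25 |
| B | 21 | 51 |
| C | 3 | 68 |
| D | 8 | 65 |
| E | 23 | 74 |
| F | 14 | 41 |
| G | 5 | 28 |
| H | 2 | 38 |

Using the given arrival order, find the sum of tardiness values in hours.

FIFO (arrival order): A B C D E F G H.
A: 0→18, due 25, tardiness 0
B: 18→39, due 51, tardiness 0
C: 39→42, due 68, tardiness 0
D: 42→50, due 65, tardiness 0
E: 50→73, due 74, tardiness 0
F: 73→87, due 41, tardiness 46
G: 87→92, due 28, tardiness 64
H: 92→94, due 38, tardiness 56
Sum = 0+0+0+0+0+46+64+56 = 166.

166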